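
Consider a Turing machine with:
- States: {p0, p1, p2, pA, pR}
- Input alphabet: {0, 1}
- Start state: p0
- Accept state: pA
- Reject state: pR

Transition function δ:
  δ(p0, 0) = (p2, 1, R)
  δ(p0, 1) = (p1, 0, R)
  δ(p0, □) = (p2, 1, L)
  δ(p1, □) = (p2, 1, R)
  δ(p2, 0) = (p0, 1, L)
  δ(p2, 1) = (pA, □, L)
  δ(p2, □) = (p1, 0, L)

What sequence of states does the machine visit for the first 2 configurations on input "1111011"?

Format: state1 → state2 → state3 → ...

Execution trace:
Initial: [p0]1111011
Step 1: δ(p0, 1) = (p1, 0, R) → 0[p1]111011

No transition is defined for δ(p1, 1). By convention the machine halts and rejects.

State sequence: p0 → p1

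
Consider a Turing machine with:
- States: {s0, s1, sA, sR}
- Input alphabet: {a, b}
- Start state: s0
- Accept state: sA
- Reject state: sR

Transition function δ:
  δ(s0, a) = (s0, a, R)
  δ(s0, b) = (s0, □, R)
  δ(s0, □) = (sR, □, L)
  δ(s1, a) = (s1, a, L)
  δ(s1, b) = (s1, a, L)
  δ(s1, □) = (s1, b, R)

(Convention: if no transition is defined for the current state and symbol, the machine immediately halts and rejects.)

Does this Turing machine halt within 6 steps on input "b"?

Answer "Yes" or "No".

Execution trace:
Initial: [s0]b
Step 1: δ(s0, b) = (s0, □, R) → □[s0]□
Step 2: δ(s0, □) = (sR, □, L) → [sR]□□

The machine reaches the reject state sR and halts.
The machine halted after 2 steps (within the 6-step bound).

Answer: Yes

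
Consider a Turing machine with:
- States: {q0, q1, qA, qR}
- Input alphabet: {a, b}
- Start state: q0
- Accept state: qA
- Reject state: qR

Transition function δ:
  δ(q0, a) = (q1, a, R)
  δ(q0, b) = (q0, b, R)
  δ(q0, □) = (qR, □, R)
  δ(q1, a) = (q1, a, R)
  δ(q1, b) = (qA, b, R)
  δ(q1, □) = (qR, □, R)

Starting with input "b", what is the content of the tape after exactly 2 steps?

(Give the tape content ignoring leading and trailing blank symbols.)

Execution trace:
Initial: [q0]b
Step 1: δ(q0, b) = (q0, b, R) → b[q0]□
Step 2: δ(q0, □) = (qR, □, R) → b□[qR]□

The machine reaches the reject state qR and halts.

After 2 steps, the tape (ignoring leading/trailing blanks) is: b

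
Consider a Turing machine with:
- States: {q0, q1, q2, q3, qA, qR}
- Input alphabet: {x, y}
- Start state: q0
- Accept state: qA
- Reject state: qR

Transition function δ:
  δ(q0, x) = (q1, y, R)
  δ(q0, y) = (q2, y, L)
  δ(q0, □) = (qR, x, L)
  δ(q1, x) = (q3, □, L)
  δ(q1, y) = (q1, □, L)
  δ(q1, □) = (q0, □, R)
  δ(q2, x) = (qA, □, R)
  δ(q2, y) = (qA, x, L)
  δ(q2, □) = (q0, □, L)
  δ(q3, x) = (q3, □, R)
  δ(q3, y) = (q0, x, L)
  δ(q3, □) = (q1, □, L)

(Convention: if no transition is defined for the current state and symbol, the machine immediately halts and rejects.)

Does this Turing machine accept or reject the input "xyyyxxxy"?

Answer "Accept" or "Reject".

Execution trace:
Initial: [q0]xyyyxxxy
Step 1: δ(q0, x) = (q1, y, R) → y[q1]yyyxxxy
Step 2: δ(q1, y) = (q1, □, L) → [q1]y□yyxxxy
Step 3: δ(q1, y) = (q1, □, L) → [q1]□□□yyxxxy
Step 4: δ(q1, □) = (q0, □, R) → □[q0]□□yyxxxy
Step 5: δ(q0, □) = (qR, x, L) → [qR]□x□yyxxxy

The machine reaches the reject state qR and halts.

Answer: Reject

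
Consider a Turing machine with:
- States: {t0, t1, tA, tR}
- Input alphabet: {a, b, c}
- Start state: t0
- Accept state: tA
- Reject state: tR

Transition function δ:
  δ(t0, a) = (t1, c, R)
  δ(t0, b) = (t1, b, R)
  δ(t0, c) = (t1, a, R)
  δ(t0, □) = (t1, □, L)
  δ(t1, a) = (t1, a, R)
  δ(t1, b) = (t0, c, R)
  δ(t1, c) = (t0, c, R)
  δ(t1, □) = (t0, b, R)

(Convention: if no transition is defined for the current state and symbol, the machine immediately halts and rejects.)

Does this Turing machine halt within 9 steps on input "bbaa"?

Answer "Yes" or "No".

Execution trace:
Initial: [t0]bbaa
Step 1: δ(t0, b) = (t1, b, R) → b[t1]baa
Step 2: δ(t1, b) = (t0, c, R) → bc[t0]aa
Step 3: δ(t0, a) = (t1, c, R) → bcc[t1]a
Step 4: δ(t1, a) = (t1, a, R) → bcca[t1]□
Step 5: δ(t1, □) = (t0, b, R) → bccab[t0]□
Step 6: δ(t0, □) = (t1, □, L) → bcca[t1]b□
Step 7: δ(t1, b) = (t0, c, R) → bccac[t0]□
Step 8: δ(t0, □) = (t1, □, L) → bcca[t1]c□
Step 9: δ(t1, c) = (t0, c, R) → bccac[t0]□

The machine has not reached a halting state after 9 steps.
The machine did not halt within the 9-step bound.

Answer: No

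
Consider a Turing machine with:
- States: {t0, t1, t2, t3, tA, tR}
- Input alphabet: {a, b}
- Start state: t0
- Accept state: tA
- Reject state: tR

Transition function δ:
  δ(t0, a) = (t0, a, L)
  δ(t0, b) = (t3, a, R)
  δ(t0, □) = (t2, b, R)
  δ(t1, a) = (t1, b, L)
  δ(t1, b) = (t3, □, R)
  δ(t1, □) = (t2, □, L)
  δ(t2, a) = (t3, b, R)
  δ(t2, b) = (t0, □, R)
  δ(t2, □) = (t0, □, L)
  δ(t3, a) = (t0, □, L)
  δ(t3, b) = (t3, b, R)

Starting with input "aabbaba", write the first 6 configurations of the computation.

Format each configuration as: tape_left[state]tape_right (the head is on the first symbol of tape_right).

Transitions applied:
Step 1: δ(t0, a) = (t0, a, L)
Step 2: δ(t0, □) = (t2, b, R)
Step 3: δ(t2, a) = (t3, b, R)
Step 4: δ(t3, a) = (t0, □, L)
Step 5: δ(t0, b) = (t3, a, R)

The first 6 configurations are:
[t0]aabbaba ⊢ [t0]□aabbaba ⊢ b[t2]aabbaba ⊢ bb[t3]abbaba ⊢ b[t0]b□bbaba ⊢ ba[t3]□bbaba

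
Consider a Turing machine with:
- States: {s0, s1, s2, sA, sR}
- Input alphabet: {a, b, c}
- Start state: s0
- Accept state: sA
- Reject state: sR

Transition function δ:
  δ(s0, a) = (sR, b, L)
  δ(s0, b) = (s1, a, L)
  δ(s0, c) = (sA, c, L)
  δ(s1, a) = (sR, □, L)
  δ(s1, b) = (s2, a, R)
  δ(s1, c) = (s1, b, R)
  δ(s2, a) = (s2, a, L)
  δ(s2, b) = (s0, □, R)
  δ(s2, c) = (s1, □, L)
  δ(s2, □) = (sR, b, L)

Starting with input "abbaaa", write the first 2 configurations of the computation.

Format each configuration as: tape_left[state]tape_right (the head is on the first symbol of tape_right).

Transitions applied:
Step 1: δ(s0, a) = (sR, b, L)

The first 2 configurations are:
[s0]abbaaa ⊢ [sR]□bbbaaa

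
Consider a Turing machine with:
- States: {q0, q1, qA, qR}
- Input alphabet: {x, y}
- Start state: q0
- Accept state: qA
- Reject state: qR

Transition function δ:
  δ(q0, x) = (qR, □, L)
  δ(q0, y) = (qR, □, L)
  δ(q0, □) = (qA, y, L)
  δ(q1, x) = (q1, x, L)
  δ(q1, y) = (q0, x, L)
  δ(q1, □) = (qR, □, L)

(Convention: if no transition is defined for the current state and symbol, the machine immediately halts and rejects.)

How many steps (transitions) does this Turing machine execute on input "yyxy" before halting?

Execution trace:
Initial: [q0]yyxy
Step 1: δ(q0, y) = (qR, □, L) → [qR]□□yxy

The machine reaches the reject state qR and halts.

The machine executed 1 step before halting.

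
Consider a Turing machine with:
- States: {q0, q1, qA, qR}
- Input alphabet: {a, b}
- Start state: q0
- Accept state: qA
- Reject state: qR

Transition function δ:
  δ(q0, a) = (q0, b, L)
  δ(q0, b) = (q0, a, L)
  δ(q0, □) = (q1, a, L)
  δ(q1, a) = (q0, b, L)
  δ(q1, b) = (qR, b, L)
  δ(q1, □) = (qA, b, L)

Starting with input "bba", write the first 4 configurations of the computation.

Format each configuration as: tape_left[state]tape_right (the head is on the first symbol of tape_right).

Transitions applied:
Step 1: δ(q0, b) = (q0, a, L)
Step 2: δ(q0, □) = (q1, a, L)
Step 3: δ(q1, □) = (qA, b, L)

The first 4 configurations are:
[q0]bba ⊢ [q0]□aba ⊢ [q1]□aaba ⊢ [qA]□baaba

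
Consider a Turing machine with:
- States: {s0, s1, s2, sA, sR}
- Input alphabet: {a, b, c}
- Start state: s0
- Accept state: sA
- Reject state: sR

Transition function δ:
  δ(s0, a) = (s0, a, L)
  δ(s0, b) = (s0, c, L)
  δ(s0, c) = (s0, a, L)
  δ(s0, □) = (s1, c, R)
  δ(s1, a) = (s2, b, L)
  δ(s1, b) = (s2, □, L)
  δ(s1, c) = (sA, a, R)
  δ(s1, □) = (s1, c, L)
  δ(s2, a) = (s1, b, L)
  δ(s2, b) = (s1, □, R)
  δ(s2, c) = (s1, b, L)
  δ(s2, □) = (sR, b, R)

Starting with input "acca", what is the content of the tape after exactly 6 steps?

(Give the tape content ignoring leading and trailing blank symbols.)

Execution trace:
Initial: [s0]acca
Step 1: δ(s0, a) = (s0, a, L) → [s0]□acca
Step 2: δ(s0, □) = (s1, c, R) → c[s1]acca
Step 3: δ(s1, a) = (s2, b, L) → [s2]cbcca
Step 4: δ(s2, c) = (s1, b, L) → [s1]□bbcca
Step 5: δ(s1, □) = (s1, c, L) → [s1]□cbbcca
Step 6: δ(s1, □) = (s1, c, L) → [s1]□ccbbcca

After 6 steps, the tape (ignoring leading/trailing blanks) is: ccbbcca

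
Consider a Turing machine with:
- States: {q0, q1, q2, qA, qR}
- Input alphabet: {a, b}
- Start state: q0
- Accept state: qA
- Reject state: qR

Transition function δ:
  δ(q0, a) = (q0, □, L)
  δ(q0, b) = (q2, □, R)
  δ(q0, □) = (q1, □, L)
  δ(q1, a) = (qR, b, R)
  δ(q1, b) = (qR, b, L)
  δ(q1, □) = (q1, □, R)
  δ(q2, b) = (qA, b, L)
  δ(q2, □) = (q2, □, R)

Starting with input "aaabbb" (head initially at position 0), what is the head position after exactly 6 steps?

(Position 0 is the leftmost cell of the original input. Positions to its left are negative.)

Execution trace (head position shown):
Step 0: [q0]aaabbb  (head at position 0)
Step 1: move left → [q0]□□aabbb  (head at position -1)
Step 2: move left → [q1]□□□aabbb  (head at position -2)
Step 3: move right → □[q1]□□aabbb  (head at position -1)
Step 4: move right → □□[q1]□aabbb  (head at position 0)
Step 5: move right → □□□[q1]aabbb  (head at position 1)
Step 6: move right → □□□b[qR]abbb  (head at position 2)

After 6 steps, the head is at position 2.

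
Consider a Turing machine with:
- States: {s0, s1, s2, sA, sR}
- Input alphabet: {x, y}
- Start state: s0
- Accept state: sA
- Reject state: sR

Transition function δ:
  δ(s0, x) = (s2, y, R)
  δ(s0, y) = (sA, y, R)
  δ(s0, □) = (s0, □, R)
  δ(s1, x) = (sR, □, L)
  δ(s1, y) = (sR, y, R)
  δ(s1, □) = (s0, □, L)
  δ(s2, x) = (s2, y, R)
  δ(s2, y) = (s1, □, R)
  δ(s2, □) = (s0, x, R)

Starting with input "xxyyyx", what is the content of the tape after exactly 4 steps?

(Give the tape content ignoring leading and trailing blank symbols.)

Execution trace:
Initial: [s0]xxyyyx
Step 1: δ(s0, x) = (s2, y, R) → y[s2]xyyyx
Step 2: δ(s2, x) = (s2, y, R) → yy[s2]yyyx
Step 3: δ(s2, y) = (s1, □, R) → yy□[s1]yyx
Step 4: δ(s1, y) = (sR, y, R) → yy□y[sR]yx

The machine reaches the reject state sR and halts.

After 4 steps, the tape (ignoring leading/trailing blanks) is: yy□yyx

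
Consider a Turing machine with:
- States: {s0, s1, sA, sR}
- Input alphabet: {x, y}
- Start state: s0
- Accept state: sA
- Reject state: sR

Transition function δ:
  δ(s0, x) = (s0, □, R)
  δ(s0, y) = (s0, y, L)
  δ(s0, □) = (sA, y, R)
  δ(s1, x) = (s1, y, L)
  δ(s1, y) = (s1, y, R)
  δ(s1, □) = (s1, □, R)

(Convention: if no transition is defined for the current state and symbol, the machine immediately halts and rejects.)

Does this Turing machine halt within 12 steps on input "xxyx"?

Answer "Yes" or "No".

Execution trace:
Initial: [s0]xxyx
Step 1: δ(s0, x) = (s0, □, R) → □[s0]xyx
Step 2: δ(s0, x) = (s0, □, R) → □□[s0]yx
Step 3: δ(s0, y) = (s0, y, L) → □[s0]□yx
Step 4: δ(s0, □) = (sA, y, R) → □y[sA]yx

The machine reaches the accept state sA and halts.
The machine halted after 4 steps (within the 12-step bound).

Answer: Yes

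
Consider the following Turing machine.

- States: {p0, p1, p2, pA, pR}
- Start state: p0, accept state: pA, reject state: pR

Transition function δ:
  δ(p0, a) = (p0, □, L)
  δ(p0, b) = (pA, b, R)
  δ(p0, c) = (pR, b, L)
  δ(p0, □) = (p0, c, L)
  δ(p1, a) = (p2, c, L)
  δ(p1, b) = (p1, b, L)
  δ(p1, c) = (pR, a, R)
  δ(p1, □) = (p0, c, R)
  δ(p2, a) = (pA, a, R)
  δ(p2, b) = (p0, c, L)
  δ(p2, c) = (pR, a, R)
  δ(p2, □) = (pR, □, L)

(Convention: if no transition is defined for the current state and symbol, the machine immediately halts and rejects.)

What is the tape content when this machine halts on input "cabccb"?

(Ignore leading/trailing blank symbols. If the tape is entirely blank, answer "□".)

Execution trace:
Initial: [p0]cabccb
Step 1: δ(p0, c) = (pR, b, L) → [pR]□babccb

The machine reaches the reject state pR and halts.

Final tape (ignoring leading/trailing blanks): babccb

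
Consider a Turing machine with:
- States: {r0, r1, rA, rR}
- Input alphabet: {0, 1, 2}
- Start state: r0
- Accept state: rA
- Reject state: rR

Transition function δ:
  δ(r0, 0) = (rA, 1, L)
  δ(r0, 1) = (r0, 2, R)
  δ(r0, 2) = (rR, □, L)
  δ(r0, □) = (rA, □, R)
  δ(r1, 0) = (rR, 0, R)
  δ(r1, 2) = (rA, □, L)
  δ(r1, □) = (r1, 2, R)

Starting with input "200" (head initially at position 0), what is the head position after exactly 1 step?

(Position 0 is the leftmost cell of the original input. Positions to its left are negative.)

Execution trace (head position shown):
Step 0: [r0]200  (head at position 0)
Step 1: move left → [rR]□□00  (head at position -1)

After 1 step, the head is at position -1.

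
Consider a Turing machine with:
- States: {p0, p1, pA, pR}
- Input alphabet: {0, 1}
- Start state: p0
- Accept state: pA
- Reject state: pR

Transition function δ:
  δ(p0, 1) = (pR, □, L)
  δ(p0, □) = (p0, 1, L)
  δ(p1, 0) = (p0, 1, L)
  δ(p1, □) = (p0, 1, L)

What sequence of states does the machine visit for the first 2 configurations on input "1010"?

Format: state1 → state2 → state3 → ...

Execution trace:
Initial: [p0]1010
Step 1: δ(p0, 1) = (pR, □, L) → [pR]□□010

The machine reaches the reject state pR and halts.

State sequence: p0 → pR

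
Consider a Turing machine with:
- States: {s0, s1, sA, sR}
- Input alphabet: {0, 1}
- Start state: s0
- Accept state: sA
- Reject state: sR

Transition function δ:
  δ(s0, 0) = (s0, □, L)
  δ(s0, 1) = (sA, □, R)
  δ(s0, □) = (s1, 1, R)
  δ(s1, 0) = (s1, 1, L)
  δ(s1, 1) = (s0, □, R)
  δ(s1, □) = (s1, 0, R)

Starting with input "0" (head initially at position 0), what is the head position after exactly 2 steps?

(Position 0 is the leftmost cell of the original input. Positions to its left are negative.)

Execution trace (head position shown):
Step 0: [s0]0  (head at position 0)
Step 1: move left → [s0]□□  (head at position -1)
Step 2: move right → 1[s1]□  (head at position 0)

After 2 steps, the head is at position 0.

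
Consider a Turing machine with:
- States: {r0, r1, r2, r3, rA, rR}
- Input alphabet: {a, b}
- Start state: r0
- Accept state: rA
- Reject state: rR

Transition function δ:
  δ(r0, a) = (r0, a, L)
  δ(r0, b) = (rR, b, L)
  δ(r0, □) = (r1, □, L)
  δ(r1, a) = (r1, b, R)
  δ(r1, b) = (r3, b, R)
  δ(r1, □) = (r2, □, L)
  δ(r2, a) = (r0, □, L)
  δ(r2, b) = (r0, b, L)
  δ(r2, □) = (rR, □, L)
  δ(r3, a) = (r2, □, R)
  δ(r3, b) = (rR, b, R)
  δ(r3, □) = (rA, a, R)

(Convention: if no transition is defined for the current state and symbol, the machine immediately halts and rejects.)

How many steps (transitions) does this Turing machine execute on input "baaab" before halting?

Execution trace:
Initial: [r0]baaab
Step 1: δ(r0, b) = (rR, b, L) → [rR]□baaab

The machine reaches the reject state rR and halts.

The machine executed 1 step before halting.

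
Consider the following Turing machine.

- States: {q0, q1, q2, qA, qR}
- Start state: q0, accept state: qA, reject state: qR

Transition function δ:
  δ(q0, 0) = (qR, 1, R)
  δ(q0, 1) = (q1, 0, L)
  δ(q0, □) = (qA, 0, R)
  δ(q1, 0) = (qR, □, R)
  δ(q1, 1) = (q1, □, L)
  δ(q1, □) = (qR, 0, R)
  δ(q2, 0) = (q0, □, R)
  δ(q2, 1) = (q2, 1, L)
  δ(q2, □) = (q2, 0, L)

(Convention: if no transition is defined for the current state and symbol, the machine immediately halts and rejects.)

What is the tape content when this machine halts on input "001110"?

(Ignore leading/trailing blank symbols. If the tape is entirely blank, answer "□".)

Execution trace:
Initial: [q0]001110
Step 1: δ(q0, 0) = (qR, 1, R) → 1[qR]01110

The machine reaches the reject state qR and halts.

Final tape (ignoring leading/trailing blanks): 101110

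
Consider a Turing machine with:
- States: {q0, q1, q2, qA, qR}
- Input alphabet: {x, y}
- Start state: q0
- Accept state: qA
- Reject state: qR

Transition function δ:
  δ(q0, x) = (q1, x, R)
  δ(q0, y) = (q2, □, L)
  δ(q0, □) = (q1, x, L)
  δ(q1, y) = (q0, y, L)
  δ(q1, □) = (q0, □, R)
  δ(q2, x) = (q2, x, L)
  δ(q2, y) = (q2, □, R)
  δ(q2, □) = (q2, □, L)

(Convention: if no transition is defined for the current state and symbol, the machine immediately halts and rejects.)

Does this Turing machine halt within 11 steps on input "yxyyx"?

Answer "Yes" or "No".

Execution trace:
Initial: [q0]yxyyx
Step 1: δ(q0, y) = (q2, □, L) → [q2]□□xyyx
Step 2: δ(q2, □) = (q2, □, L) → [q2]□□□xyyx
Step 3: δ(q2, □) = (q2, □, L) → [q2]□□□□xyyx
Step 4: δ(q2, □) = (q2, □, L) → [q2]□□□□□xyyx
Step 5: δ(q2, □) = (q2, □, L) → [q2]□□□□□□xyyx
Step 6: δ(q2, □) = (q2, □, L) → [q2]□□□□□□□xyyx
Step 7: δ(q2, □) = (q2, □, L) → [q2]□□□□□□□□xyyx
Step 8: δ(q2, □) = (q2, □, L) → [q2]□□□□□□□□□xyyx
Step 9: δ(q2, □) = (q2, □, L) → [q2]□□□□□□□□□□xyyx
Step 10: δ(q2, □) = (q2, □, L) → [q2]□□□□□□□□□□□xyyx
Step 11: δ(q2, □) = (q2, □, L) → [q2]□□□□□□□□□□□□xyyx

The machine has not reached a halting state after 11 steps.
The machine did not halt within the 11-step bound.

Answer: No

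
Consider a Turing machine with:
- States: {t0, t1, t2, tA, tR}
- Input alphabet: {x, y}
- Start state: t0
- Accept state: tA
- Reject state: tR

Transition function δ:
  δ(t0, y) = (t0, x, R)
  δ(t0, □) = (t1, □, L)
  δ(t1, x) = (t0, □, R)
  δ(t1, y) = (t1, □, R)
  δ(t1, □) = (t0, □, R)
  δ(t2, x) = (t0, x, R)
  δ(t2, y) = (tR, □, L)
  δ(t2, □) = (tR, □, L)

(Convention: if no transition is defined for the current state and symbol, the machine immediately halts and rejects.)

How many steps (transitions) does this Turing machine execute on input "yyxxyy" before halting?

Execution trace:
Initial: [t0]yyxxyy
Step 1: δ(t0, y) = (t0, x, R) → x[t0]yxxyy
Step 2: δ(t0, y) = (t0, x, R) → xx[t0]xxyy

No transition is defined for δ(t0, x). By convention the machine halts and rejects.

The machine executed 2 steps before halting.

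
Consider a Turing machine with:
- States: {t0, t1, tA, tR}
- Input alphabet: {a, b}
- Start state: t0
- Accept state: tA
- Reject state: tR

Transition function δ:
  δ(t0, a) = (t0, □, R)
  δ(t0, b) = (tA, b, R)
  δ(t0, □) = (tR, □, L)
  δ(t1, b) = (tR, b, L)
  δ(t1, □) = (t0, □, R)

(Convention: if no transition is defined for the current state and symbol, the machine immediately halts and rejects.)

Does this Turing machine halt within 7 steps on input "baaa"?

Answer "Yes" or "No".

Execution trace:
Initial: [t0]baaa
Step 1: δ(t0, b) = (tA, b, R) → b[tA]aaa

The machine reaches the accept state tA and halts.
The machine halted after 1 step (within the 7-step bound).

Answer: Yes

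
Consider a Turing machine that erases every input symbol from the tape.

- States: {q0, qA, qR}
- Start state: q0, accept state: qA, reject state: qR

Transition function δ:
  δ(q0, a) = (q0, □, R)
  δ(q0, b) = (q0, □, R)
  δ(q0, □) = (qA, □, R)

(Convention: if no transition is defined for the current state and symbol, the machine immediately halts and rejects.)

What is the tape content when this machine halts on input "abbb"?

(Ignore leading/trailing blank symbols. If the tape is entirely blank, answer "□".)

Execution trace:
Initial: [q0]abbb
Step 1: δ(q0, a) = (q0, □, R) → □[q0]bbb
Step 2: δ(q0, b) = (q0, □, R) → □□[q0]bb
Step 3: δ(q0, b) = (q0, □, R) → □□□[q0]b
Step 4: δ(q0, b) = (q0, □, R) → □□□□[q0]□
Step 5: δ(q0, □) = (qA, □, R) → □□□□□[qA]□

The machine reaches the accept state qA and halts.

Final tape (ignoring leading/trailing blanks): □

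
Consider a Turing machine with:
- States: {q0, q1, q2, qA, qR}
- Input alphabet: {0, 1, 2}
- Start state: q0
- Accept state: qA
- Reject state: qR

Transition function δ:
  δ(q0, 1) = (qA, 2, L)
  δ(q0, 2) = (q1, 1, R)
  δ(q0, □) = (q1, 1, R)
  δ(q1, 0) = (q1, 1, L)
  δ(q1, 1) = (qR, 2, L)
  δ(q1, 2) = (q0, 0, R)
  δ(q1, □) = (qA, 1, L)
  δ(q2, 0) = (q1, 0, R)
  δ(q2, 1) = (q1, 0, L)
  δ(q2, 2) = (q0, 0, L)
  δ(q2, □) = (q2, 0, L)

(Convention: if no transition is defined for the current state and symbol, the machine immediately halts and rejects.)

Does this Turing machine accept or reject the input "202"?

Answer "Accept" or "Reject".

Execution trace:
Initial: [q0]202
Step 1: δ(q0, 2) = (q1, 1, R) → 1[q1]02
Step 2: δ(q1, 0) = (q1, 1, L) → [q1]112
Step 3: δ(q1, 1) = (qR, 2, L) → [qR]□212

The machine reaches the reject state qR and halts.

Answer: Reject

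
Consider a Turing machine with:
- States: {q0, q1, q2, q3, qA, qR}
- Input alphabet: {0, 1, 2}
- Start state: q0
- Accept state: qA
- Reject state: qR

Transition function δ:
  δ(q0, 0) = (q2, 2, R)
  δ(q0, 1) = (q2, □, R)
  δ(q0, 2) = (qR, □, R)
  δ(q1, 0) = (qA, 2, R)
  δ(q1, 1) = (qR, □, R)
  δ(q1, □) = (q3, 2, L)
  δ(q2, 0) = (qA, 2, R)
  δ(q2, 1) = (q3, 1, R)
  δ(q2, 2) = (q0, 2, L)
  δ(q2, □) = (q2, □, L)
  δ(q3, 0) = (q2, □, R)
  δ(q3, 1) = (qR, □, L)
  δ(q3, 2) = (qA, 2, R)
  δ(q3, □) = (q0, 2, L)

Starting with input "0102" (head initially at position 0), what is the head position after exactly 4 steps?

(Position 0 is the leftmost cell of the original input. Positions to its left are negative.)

Execution trace (head position shown):
Step 0: [q0]0102  (head at position 0)
Step 1: move right → 2[q2]102  (head at position 1)
Step 2: move right → 21[q3]02  (head at position 2)
Step 3: move right → 21□[q2]2  (head at position 3)
Step 4: move left → 21[q0]□2  (head at position 2)

After 4 steps, the head is at position 2.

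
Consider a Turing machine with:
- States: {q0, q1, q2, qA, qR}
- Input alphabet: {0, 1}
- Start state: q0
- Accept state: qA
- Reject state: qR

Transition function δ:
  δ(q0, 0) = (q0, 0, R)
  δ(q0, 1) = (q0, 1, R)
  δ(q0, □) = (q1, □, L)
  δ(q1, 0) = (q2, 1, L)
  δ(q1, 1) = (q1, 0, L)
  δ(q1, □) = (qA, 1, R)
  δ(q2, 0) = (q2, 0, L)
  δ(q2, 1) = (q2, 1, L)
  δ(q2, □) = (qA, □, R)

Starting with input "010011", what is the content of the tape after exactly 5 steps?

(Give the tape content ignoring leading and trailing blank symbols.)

Execution trace:
Initial: [q0]010011
Step 1: δ(q0, 0) = (q0, 0, R) → 0[q0]10011
Step 2: δ(q0, 1) = (q0, 1, R) → 01[q0]0011
Step 3: δ(q0, 0) = (q0, 0, R) → 010[q0]011
Step 4: δ(q0, 0) = (q0, 0, R) → 0100[q0]11
Step 5: δ(q0, 1) = (q0, 1, R) → 01001[q0]1

After 5 steps, the tape (ignoring leading/trailing blanks) is: 010011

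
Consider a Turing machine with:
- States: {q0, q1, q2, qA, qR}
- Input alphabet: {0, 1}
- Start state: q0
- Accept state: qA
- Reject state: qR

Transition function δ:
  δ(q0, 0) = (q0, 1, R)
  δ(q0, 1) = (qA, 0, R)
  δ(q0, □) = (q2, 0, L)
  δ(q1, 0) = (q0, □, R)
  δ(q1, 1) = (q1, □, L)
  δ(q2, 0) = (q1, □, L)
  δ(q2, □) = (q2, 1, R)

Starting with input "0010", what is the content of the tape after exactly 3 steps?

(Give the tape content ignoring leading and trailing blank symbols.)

Execution trace:
Initial: [q0]0010
Step 1: δ(q0, 0) = (q0, 1, R) → 1[q0]010
Step 2: δ(q0, 0) = (q0, 1, R) → 11[q0]10
Step 3: δ(q0, 1) = (qA, 0, R) → 110[qA]0

The machine reaches the accept state qA and halts.

After 3 steps, the tape (ignoring leading/trailing blanks) is: 1100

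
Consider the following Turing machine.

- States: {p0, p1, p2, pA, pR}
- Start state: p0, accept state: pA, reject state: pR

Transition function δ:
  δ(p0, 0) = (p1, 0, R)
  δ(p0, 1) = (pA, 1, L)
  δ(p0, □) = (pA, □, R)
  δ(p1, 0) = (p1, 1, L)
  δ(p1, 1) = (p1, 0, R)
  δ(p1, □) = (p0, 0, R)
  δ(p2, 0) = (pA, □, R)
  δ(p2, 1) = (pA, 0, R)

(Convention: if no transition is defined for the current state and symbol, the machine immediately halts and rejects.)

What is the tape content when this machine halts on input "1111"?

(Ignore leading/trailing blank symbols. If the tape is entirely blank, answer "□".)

Execution trace:
Initial: [p0]1111
Step 1: δ(p0, 1) = (pA, 1, L) → [pA]□1111

The machine reaches the accept state pA and halts.

Final tape (ignoring leading/trailing blanks): 1111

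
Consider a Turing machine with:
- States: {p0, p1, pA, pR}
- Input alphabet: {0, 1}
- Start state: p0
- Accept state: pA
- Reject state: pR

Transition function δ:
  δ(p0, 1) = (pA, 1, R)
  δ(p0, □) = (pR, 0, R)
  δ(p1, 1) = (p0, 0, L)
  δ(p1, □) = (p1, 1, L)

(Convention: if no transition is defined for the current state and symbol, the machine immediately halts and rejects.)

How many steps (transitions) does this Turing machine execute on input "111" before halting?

Execution trace:
Initial: [p0]111
Step 1: δ(p0, 1) = (pA, 1, R) → 1[pA]11

The machine reaches the accept state pA and halts.

The machine executed 1 step before halting.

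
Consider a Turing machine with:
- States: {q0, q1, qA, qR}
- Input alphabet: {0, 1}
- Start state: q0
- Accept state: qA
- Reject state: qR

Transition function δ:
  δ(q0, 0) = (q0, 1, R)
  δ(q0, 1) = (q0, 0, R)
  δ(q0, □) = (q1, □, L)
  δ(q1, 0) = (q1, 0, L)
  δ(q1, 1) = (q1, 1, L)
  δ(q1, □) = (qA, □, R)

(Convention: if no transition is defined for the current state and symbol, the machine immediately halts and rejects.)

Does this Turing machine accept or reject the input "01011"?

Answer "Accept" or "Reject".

Execution trace:
Initial: [q0]01011
Step 1: δ(q0, 0) = (q0, 1, R) → 1[q0]1011
Step 2: δ(q0, 1) = (q0, 0, R) → 10[q0]011
Step 3: δ(q0, 0) = (q0, 1, R) → 101[q0]11
Step 4: δ(q0, 1) = (q0, 0, R) → 1010[q0]1
Step 5: δ(q0, 1) = (q0, 0, R) → 10100[q0]□
Step 6: δ(q0, □) = (q1, □, L) → 1010[q1]0□
Step 7: δ(q1, 0) = (q1, 0, L) → 101[q1]00□
Step 8: δ(q1, 0) = (q1, 0, L) → 10[q1]100□
Step 9: δ(q1, 1) = (q1, 1, L) → 1[q1]0100□
Step 10: δ(q1, 0) = (q1, 0, L) → [q1]10100□
Step 11: δ(q1, 1) = (q1, 1, L) → [q1]□10100□
Step 12: δ(q1, □) = (qA, □, R) → □[qA]10100□

The machine reaches the accept state qA and halts.

Answer: Accept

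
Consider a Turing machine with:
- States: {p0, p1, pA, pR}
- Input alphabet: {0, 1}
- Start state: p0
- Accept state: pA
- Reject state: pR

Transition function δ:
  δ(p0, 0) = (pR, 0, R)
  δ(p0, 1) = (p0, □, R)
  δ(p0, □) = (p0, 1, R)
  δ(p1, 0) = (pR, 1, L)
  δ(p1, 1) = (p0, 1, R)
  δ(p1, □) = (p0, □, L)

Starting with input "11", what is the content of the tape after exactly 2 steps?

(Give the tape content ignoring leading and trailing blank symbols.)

Execution trace:
Initial: [p0]11
Step 1: δ(p0, 1) = (p0, □, R) → □[p0]1
Step 2: δ(p0, 1) = (p0, □, R) → □□[p0]□

After 2 steps, the tape (ignoring leading/trailing blanks) is: □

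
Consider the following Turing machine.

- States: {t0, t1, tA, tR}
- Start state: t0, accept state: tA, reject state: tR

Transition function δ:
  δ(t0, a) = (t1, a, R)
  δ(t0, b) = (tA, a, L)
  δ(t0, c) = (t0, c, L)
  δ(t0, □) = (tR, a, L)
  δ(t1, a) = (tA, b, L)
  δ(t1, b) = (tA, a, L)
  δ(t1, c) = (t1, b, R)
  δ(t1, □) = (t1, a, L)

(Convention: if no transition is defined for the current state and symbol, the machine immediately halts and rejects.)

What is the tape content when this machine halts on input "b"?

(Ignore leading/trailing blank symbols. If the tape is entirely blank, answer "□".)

Execution trace:
Initial: [t0]b
Step 1: δ(t0, b) = (tA, a, L) → [tA]□a

The machine reaches the accept state tA and halts.

Final tape (ignoring leading/trailing blanks): a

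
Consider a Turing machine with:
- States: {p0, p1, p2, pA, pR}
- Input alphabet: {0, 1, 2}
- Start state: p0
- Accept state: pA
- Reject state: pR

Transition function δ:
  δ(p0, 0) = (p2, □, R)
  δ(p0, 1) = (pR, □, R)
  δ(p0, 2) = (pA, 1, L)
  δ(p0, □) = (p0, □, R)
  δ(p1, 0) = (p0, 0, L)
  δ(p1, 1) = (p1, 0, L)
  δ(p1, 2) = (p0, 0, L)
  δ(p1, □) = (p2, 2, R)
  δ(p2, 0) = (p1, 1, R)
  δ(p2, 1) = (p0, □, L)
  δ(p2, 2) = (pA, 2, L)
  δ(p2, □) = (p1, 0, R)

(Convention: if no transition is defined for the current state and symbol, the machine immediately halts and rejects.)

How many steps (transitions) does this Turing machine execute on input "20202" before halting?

Execution trace:
Initial: [p0]20202
Step 1: δ(p0, 2) = (pA, 1, L) → [pA]□10202

The machine reaches the accept state pA and halts.

The machine executed 1 step before halting.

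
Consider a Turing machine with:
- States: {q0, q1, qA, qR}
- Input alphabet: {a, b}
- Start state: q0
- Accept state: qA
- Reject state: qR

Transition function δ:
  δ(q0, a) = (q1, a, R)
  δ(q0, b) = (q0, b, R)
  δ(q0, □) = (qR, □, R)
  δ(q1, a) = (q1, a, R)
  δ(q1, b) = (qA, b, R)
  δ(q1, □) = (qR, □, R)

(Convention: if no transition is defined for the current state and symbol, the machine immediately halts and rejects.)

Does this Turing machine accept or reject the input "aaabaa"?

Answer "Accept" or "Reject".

Execution trace:
Initial: [q0]aaabaa
Step 1: δ(q0, a) = (q1, a, R) → a[q1]aabaa
Step 2: δ(q1, a) = (q1, a, R) → aa[q1]abaa
Step 3: δ(q1, a) = (q1, a, R) → aaa[q1]baa
Step 4: δ(q1, b) = (qA, b, R) → aaab[qA]aa

The machine reaches the accept state qA and halts.

Answer: Accept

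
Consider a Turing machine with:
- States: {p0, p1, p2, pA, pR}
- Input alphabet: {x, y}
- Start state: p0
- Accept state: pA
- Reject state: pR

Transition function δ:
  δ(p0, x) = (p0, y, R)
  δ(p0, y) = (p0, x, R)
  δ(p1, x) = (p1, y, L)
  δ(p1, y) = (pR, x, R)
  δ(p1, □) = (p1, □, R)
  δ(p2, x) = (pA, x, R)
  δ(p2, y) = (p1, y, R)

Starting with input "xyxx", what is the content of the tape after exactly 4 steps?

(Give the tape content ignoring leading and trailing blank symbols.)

Execution trace:
Initial: [p0]xyxx
Step 1: δ(p0, x) = (p0, y, R) → y[p0]yxx
Step 2: δ(p0, y) = (p0, x, R) → yx[p0]xx
Step 3: δ(p0, x) = (p0, y, R) → yxy[p0]x
Step 4: δ(p0, x) = (p0, y, R) → yxyy[p0]□

No transition is defined for δ(p0, □). By convention the machine halts and rejects.

After 4 steps, the tape (ignoring leading/trailing blanks) is: yxyy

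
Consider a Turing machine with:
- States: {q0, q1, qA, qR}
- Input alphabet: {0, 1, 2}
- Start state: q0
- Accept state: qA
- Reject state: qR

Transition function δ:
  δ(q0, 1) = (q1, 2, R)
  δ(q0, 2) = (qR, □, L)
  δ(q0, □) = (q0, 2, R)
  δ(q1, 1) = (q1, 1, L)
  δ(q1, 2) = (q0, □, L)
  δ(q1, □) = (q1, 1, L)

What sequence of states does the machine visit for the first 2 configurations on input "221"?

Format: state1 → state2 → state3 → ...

Execution trace:
Initial: [q0]221
Step 1: δ(q0, 2) = (qR, □, L) → [qR]□□21

The machine reaches the reject state qR and halts.

State sequence: q0 → qR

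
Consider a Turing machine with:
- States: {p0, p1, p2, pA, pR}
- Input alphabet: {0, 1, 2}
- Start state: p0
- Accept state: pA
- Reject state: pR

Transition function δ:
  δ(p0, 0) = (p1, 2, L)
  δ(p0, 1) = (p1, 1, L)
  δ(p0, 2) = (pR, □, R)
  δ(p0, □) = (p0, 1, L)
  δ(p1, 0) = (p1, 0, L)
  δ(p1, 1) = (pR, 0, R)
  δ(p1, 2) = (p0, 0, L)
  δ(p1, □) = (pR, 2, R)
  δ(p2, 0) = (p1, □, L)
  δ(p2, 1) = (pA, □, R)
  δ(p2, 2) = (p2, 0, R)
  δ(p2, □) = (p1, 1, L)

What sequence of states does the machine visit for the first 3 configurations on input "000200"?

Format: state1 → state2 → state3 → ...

Execution trace:
Initial: [p0]000200
Step 1: δ(p0, 0) = (p1, 2, L) → [p1]□200200
Step 2: δ(p1, □) = (pR, 2, R) → 2[pR]200200

The machine reaches the reject state pR and halts.

State sequence: p0 → p1 → pR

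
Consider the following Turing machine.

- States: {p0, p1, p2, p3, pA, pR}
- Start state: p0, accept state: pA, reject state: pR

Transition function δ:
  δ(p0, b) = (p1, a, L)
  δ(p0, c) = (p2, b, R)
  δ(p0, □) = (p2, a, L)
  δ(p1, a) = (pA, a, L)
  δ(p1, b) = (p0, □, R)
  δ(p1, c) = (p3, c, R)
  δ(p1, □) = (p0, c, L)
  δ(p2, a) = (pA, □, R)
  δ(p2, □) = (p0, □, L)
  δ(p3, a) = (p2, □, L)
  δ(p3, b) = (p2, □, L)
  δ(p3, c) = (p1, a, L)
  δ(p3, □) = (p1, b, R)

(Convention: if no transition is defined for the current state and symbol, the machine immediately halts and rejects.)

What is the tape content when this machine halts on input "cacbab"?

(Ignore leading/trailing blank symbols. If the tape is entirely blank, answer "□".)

Execution trace:
Initial: [p0]cacbab
Step 1: δ(p0, c) = (p2, b, R) → b[p2]acbab
Step 2: δ(p2, a) = (pA, □, R) → b□[pA]cbab

The machine reaches the accept state pA and halts.

Final tape (ignoring leading/trailing blanks): b□cbab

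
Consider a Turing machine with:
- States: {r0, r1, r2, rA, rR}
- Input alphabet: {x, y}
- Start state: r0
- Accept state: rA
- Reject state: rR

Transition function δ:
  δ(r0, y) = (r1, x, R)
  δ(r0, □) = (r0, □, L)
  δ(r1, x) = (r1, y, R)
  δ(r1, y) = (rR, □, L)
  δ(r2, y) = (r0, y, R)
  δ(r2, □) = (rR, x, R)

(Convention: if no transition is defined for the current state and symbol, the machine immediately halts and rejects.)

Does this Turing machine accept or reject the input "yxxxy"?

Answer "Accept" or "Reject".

Execution trace:
Initial: [r0]yxxxy
Step 1: δ(r0, y) = (r1, x, R) → x[r1]xxxy
Step 2: δ(r1, x) = (r1, y, R) → xy[r1]xxy
Step 3: δ(r1, x) = (r1, y, R) → xyy[r1]xy
Step 4: δ(r1, x) = (r1, y, R) → xyyy[r1]y
Step 5: δ(r1, y) = (rR, □, L) → xyy[rR]y□

The machine reaches the reject state rR and halts.

Answer: Reject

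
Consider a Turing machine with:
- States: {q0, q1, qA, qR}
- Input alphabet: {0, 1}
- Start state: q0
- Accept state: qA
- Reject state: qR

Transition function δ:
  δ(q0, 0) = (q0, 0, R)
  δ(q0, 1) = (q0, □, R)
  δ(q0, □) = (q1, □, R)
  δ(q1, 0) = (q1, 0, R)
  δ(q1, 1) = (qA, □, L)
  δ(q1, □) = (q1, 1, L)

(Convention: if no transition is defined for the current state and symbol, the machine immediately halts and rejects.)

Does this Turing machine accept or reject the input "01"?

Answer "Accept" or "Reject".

Execution trace:
Initial: [q0]01
Step 1: δ(q0, 0) = (q0, 0, R) → 0[q0]1
Step 2: δ(q0, 1) = (q0, □, R) → 0□[q0]□
Step 3: δ(q0, □) = (q1, □, R) → 0□□[q1]□
Step 4: δ(q1, □) = (q1, 1, L) → 0□[q1]□1
Step 5: δ(q1, □) = (q1, 1, L) → 0[q1]□11
Step 6: δ(q1, □) = (q1, 1, L) → [q1]0111
Step 7: δ(q1, 0) = (q1, 0, R) → 0[q1]111
Step 8: δ(q1, 1) = (qA, □, L) → [qA]0□11

The machine reaches the accept state qA and halts.

Answer: Accept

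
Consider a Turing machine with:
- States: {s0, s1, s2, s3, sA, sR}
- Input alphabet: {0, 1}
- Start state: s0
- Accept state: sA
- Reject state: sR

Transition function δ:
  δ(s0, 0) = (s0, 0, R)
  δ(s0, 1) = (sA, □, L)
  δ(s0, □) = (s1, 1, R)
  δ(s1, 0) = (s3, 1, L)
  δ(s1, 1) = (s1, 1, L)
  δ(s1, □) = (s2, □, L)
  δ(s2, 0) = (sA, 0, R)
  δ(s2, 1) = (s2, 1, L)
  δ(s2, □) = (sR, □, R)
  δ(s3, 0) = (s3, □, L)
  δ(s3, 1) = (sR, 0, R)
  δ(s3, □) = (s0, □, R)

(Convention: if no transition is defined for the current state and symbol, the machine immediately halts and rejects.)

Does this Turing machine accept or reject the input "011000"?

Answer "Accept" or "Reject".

Execution trace:
Initial: [s0]011000
Step 1: δ(s0, 0) = (s0, 0, R) → 0[s0]11000
Step 2: δ(s0, 1) = (sA, □, L) → [sA]0□1000

The machine reaches the accept state sA and halts.

Answer: Accept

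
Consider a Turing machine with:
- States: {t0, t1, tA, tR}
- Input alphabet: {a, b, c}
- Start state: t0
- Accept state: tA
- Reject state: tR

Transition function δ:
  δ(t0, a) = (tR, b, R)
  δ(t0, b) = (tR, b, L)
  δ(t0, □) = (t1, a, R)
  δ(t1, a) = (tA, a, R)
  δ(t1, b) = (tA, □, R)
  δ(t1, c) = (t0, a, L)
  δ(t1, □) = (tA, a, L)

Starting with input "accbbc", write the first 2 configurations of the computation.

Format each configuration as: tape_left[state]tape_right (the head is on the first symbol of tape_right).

Transitions applied:
Step 1: δ(t0, a) = (tR, b, R)

The first 2 configurations are:
[t0]accbbc ⊢ b[tR]ccbbc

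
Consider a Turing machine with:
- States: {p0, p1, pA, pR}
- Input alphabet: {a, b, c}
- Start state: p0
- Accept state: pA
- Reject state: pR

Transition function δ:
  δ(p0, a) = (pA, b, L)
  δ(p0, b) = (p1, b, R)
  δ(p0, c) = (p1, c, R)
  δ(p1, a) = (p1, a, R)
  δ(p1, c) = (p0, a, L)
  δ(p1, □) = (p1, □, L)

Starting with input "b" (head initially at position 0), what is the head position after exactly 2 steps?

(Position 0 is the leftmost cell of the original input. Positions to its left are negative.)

Execution trace (head position shown):
Step 0: [p0]b  (head at position 0)
Step 1: move right → b[p1]□  (head at position 1)
Step 2: move left → [p1]b□  (head at position 0)

After 2 steps, the head is at position 0.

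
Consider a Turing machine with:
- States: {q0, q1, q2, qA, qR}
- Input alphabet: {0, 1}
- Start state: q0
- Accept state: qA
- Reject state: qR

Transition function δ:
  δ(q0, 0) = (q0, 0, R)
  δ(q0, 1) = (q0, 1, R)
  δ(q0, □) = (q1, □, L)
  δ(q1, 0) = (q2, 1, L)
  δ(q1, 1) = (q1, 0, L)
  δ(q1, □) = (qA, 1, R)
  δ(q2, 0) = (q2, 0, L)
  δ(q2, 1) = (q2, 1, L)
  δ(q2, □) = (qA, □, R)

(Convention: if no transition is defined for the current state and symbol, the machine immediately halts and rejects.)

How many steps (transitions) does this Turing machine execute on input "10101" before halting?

Execution trace:
Initial: [q0]10101
Step 1: δ(q0, 1) = (q0, 1, R) → 1[q0]0101
Step 2: δ(q0, 0) = (q0, 0, R) → 10[q0]101
Step 3: δ(q0, 1) = (q0, 1, R) → 101[q0]01
Step 4: δ(q0, 0) = (q0, 0, R) → 1010[q0]1
Step 5: δ(q0, 1) = (q0, 1, R) → 10101[q0]□
Step 6: δ(q0, □) = (q1, □, L) → 1010[q1]1□
Step 7: δ(q1, 1) = (q1, 0, L) → 101[q1]00□
Step 8: δ(q1, 0) = (q2, 1, L) → 10[q2]110□
Step 9: δ(q2, 1) = (q2, 1, L) → 1[q2]0110□
Step 10: δ(q2, 0) = (q2, 0, L) → [q2]10110□
Step 11: δ(q2, 1) = (q2, 1, L) → [q2]□10110□
Step 12: δ(q2, □) = (qA, □, R) → □[qA]10110□

The machine reaches the accept state qA and halts.

The machine executed 12 steps before halting.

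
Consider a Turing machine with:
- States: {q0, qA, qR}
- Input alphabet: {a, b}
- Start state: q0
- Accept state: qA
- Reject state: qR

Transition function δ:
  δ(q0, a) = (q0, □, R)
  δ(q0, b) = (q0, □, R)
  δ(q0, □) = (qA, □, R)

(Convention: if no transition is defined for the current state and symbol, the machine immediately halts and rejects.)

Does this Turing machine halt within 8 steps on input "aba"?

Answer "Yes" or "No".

Execution trace:
Initial: [q0]aba
Step 1: δ(q0, a) = (q0, □, R) → □[q0]ba
Step 2: δ(q0, b) = (q0, □, R) → □□[q0]a
Step 3: δ(q0, a) = (q0, □, R) → □□□[q0]□
Step 4: δ(q0, □) = (qA, □, R) → □□□□[qA]□

The machine reaches the accept state qA and halts.
The machine halted after 4 steps (within the 8-step bound).

Answer: Yes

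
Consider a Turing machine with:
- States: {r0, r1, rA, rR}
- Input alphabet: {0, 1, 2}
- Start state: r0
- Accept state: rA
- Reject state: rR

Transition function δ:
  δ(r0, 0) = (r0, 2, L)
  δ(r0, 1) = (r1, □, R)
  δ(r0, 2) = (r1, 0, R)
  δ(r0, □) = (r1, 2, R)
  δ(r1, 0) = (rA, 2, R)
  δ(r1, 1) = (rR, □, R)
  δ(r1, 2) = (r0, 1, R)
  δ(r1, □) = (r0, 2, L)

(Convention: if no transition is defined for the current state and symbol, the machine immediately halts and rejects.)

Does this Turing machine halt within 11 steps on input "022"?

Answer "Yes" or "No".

Execution trace:
Initial: [r0]022
Step 1: δ(r0, 0) = (r0, 2, L) → [r0]□222
Step 2: δ(r0, □) = (r1, 2, R) → 2[r1]222
Step 3: δ(r1, 2) = (r0, 1, R) → 21[r0]22
Step 4: δ(r0, 2) = (r1, 0, R) → 210[r1]2
Step 5: δ(r1, 2) = (r0, 1, R) → 2101[r0]□
Step 6: δ(r0, □) = (r1, 2, R) → 21012[r1]□
Step 7: δ(r1, □) = (r0, 2, L) → 2101[r0]22
Step 8: δ(r0, 2) = (r1, 0, R) → 21010[r1]2
Step 9: δ(r1, 2) = (r0, 1, R) → 210101[r0]□
Step 10: δ(r0, □) = (r1, 2, R) → 2101012[r1]□
Step 11: δ(r1, □) = (r0, 2, L) → 210101[r0]22

The machine has not reached a halting state after 11 steps.
The machine did not halt within the 11-step bound.

Answer: No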